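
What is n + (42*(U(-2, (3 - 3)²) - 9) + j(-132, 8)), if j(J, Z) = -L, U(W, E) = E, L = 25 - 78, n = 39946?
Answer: 39621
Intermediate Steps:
L = -53
j(J, Z) = 53 (j(J, Z) = -1*(-53) = 53)
n + (42*(U(-2, (3 - 3)²) - 9) + j(-132, 8)) = 39946 + (42*((3 - 3)² - 9) + 53) = 39946 + (42*(0² - 9) + 53) = 39946 + (42*(0 - 9) + 53) = 39946 + (42*(-9) + 53) = 39946 + (-378 + 53) = 39946 - 325 = 39621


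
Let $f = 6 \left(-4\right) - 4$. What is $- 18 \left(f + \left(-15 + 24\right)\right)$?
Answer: $342$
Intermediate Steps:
$f = -28$ ($f = -24 - 4 = -28$)
$- 18 \left(f + \left(-15 + 24\right)\right) = - 18 \left(-28 + \left(-15 + 24\right)\right) = - 18 \left(-28 + 9\right) = \left(-18\right) \left(-19\right) = 342$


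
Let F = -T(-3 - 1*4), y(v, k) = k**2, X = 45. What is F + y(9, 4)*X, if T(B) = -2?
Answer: 722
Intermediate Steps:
F = 2 (F = -1*(-2) = 2)
F + y(9, 4)*X = 2 + 4**2*45 = 2 + 16*45 = 2 + 720 = 722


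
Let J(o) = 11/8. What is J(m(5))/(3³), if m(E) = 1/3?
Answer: 11/216 ≈ 0.050926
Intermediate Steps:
m(E) = ⅓
J(o) = 11/8 (J(o) = 11*(⅛) = 11/8)
J(m(5))/(3³) = 11/(8*(3³)) = (11/8)/27 = (11/8)*(1/27) = 11/216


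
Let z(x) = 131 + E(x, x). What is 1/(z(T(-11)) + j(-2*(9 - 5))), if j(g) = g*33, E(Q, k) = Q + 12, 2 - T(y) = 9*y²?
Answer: -1/1208 ≈ -0.00082781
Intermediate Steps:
T(y) = 2 - 9*y²
E(Q, k) = 12 + Q
z(x) = 143 + x (z(x) = 131 + (12 + x) = 143 + x)
j(g) = 33*g
1/(z(T(-11)) + j(-2*(9 - 5))) = 1/((143 + (2 - 9*(-11)²)) + 33*(-2*(9 - 5))) = 1/((143 + (2 - 9*121)) + 33*(-2*4)) = 1/((143 + (2 - 1089)) + 33*(-8)) = 1/((143 - 1087) - 264) = 1/(-944 - 264) = 1/(-1208) = -1/1208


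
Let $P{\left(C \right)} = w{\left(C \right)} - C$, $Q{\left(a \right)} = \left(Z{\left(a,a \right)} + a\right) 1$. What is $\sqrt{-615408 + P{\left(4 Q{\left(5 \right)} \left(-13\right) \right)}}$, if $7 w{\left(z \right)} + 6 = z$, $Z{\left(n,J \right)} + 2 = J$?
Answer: $\frac{3 i \sqrt{3348618}}{7} \approx 784.25 i$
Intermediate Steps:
$Z{\left(n,J \right)} = -2 + J$
$w{\left(z \right)} = - \frac{6}{7} + \frac{z}{7}$
$Q{\left(a \right)} = -2 + 2 a$ ($Q{\left(a \right)} = \left(\left(-2 + a\right) + a\right) 1 = \left(-2 + 2 a\right) 1 = -2 + 2 a$)
$P{\left(C \right)} = - \frac{6}{7} - \frac{6 C}{7}$ ($P{\left(C \right)} = \left(- \frac{6}{7} + \frac{C}{7}\right) - C = - \frac{6}{7} - \frac{6 C}{7}$)
$\sqrt{-615408 + P{\left(4 Q{\left(5 \right)} \left(-13\right) \right)}} = \sqrt{-615408 - \left(\frac{6}{7} + \frac{6 \cdot 4 \left(-2 + 2 \cdot 5\right) \left(-13\right)}{7}\right)} = \sqrt{-615408 - \left(\frac{6}{7} + \frac{6 \cdot 4 \left(-2 + 10\right) \left(-13\right)}{7}\right)} = \sqrt{-615408 - \left(\frac{6}{7} + \frac{6 \cdot 4 \cdot 8 \left(-13\right)}{7}\right)} = \sqrt{-615408 - \left(\frac{6}{7} + \frac{6 \cdot 32 \left(-13\right)}{7}\right)} = \sqrt{-615408 - - \frac{2490}{7}} = \sqrt{-615408 + \left(- \frac{6}{7} + \frac{2496}{7}\right)} = \sqrt{-615408 + \frac{2490}{7}} = \sqrt{- \frac{4305366}{7}} = \frac{3 i \sqrt{3348618}}{7}$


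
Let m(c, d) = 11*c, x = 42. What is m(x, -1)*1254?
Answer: 579348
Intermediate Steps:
m(x, -1)*1254 = (11*42)*1254 = 462*1254 = 579348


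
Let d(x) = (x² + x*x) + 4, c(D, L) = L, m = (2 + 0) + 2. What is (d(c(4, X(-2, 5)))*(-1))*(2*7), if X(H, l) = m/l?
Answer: -1848/25 ≈ -73.920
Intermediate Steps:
m = 4 (m = 2 + 2 = 4)
X(H, l) = 4/l
d(x) = 4 + 2*x² (d(x) = (x² + x²) + 4 = 2*x² + 4 = 4 + 2*x²)
(d(c(4, X(-2, 5)))*(-1))*(2*7) = ((4 + 2*(4/5)²)*(-1))*(2*7) = ((4 + 2*(4*(⅕))²)*(-1))*14 = ((4 + 2*(⅘)²)*(-1))*14 = ((4 + 2*(16/25))*(-1))*14 = ((4 + 32/25)*(-1))*14 = ((132/25)*(-1))*14 = -132/25*14 = -1848/25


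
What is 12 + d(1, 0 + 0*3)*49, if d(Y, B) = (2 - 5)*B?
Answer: 12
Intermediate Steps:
d(Y, B) = -3*B
12 + d(1, 0 + 0*3)*49 = 12 - 3*(0 + 0*3)*49 = 12 - 3*(0 + 0)*49 = 12 - 3*0*49 = 12 + 0*49 = 12 + 0 = 12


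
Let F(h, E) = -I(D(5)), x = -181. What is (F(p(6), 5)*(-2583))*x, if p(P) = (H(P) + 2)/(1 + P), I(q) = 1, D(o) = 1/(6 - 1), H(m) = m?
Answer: -467523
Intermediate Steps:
D(o) = 1/5
p(P) = (2 + P)/(1 + P) (p(P) = (P + 2)/(1 + P) = (2 + P)/(1 + P))
F(h, E) = -1 (F(h, E) = -1*1 = -1)
(F(p(6), 5)*(-2583))*x = -1*(-2583)*(-181) = 2583*(-181) = -467523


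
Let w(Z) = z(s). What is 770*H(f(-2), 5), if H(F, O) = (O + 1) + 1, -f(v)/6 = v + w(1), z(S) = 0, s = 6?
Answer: 5390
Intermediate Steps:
w(Z) = 0
f(v) = -6*v (f(v) = -6*(v + 0) = -6*v)
H(F, O) = 2 + O (H(F, O) = (1 + O) + 1 = 2 + O)
770*H(f(-2), 5) = 770*(2 + 5) = 770*7 = 5390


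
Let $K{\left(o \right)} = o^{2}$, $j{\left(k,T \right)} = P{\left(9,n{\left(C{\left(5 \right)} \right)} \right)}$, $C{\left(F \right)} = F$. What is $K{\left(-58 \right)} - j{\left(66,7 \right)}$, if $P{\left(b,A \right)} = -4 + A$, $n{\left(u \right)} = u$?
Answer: $3363$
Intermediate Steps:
$j{\left(k,T \right)} = 1$ ($j{\left(k,T \right)} = -4 + 5 = 1$)
$K{\left(-58 \right)} - j{\left(66,7 \right)} = \left(-58\right)^{2} - 1 = 3364 - 1 = 3363$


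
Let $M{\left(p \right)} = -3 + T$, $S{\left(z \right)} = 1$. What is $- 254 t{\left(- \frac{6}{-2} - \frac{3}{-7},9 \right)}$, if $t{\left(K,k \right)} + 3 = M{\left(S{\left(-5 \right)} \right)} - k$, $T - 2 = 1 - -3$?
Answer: $2286$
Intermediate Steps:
$T = 6$ ($T = 2 + \left(1 - -3\right) = 2 + \left(1 + 3\right) = 2 + 4 = 6$)
$M{\left(p \right)} = 3$ ($M{\left(p \right)} = -3 + 6 = 3$)
$t{\left(K,k \right)} = - k$ ($t{\left(K,k \right)} = -3 - \left(-3 + k\right) = - k$)
$- 254 t{\left(- \frac{6}{-2} - \frac{3}{-7},9 \right)} = - 254 \left(\left(-1\right) 9\right) = \left(-254\right) \left(-9\right) = 2286$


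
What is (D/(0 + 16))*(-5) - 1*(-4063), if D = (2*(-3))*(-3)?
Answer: 32459/8 ≈ 4057.4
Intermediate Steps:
D = 18 (D = -6*(-3) = 18)
(D/(0 + 16))*(-5) - 1*(-4063) = (18/(0 + 16))*(-5) - 1*(-4063) = (18/16)*(-5) + 4063 = (18*(1/16))*(-5) + 4063 = (9/8)*(-5) + 4063 = -45/8 + 4063 = 32459/8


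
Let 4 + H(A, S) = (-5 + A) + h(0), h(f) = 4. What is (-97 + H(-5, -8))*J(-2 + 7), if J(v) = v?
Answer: -535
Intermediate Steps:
H(A, S) = -5 + A (H(A, S) = -4 + ((-5 + A) + 4) = -4 + (-1 + A) = -5 + A)
(-97 + H(-5, -8))*J(-2 + 7) = (-97 + (-5 - 5))*(-2 + 7) = (-97 - 10)*5 = -107*5 = -535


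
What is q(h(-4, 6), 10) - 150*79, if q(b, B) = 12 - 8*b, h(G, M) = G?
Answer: -11806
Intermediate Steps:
q(b, B) = 12 - 8*b
q(h(-4, 6), 10) - 150*79 = (12 - 8*(-4)) - 150*79 = (12 + 32) - 11850 = 44 - 11850 = -11806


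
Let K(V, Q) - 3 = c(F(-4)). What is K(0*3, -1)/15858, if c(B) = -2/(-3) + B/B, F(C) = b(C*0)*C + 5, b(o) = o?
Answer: 7/23787 ≈ 0.00029428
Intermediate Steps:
F(C) = 5 (F(C) = (C*0)*C + 5 = 0*C + 5 = 0 + 5 = 5)
c(B) = 5/3 (c(B) = -2*(-1/3) + 1 = 2/3 + 1 = 5/3)
K(V, Q) = 14/3 (K(V, Q) = 3 + 5/3 = 14/3)
K(0*3, -1)/15858 = (14/3)/15858 = (14/3)*(1/15858) = 7/23787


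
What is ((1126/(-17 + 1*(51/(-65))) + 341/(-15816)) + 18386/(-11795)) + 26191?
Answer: 1408533359017061/53912869080 ≈ 26126.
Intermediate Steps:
((1126/(-17 + 1*(51/(-65))) + 341/(-15816)) + 18386/(-11795)) + 26191 = ((1126/(-17 + 1*(51*(-1/65))) + 341*(-1/15816)) + 18386*(-1/11795)) + 26191 = ((1126/(-17 + 1*(-51/65)) - 341/15816) - 18386/11795) + 26191 = ((1126/(-17 - 51/65) - 341/15816) - 18386/11795) + 26191 = ((1126/(-1156/65) - 341/15816) - 18386/11795) + 26191 = ((1126*(-65/1156) - 341/15816) - 18386/11795) + 26191 = ((-36595/578 - 341/15816) - 18386/11795) + 26191 = (-289491809/4570824 - 18386/11795) + 26191 = -3498595057219/53912869080 + 26191 = 1408533359017061/53912869080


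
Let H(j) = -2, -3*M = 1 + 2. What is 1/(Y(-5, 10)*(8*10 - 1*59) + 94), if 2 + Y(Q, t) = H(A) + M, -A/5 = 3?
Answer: -1/11 ≈ -0.090909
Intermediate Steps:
A = -15 (A = -5*3 = -15)
M = -1 (M = -(1 + 2)/3 = -⅓*3 = -1)
Y(Q, t) = -5 (Y(Q, t) = -2 + (-2 - 1) = -2 - 3 = -5)
1/(Y(-5, 10)*(8*10 - 1*59) + 94) = 1/(-5*(8*10 - 1*59) + 94) = 1/(-5*(80 - 59) + 94) = 1/(-5*21 + 94) = 1/(-105 + 94) = 1/(-11) = -1/11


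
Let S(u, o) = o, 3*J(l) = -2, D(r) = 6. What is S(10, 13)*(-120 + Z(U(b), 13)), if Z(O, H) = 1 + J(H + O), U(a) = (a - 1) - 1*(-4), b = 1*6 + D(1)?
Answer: -4667/3 ≈ -1555.7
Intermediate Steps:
J(l) = -⅔ (J(l) = (⅓)*(-2) = -⅔)
b = 12 (b = 1*6 + 6 = 6 + 6 = 12)
U(a) = 3 + a (U(a) = (-1 + a) + 4 = 3 + a)
Z(O, H) = ⅓ (Z(O, H) = 1 - ⅔ = ⅓)
S(10, 13)*(-120 + Z(U(b), 13)) = 13*(-120 + ⅓) = 13*(-359/3) = -4667/3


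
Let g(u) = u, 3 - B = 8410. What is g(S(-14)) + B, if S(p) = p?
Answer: -8421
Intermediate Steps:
B = -8407 (B = 3 - 1*8410 = 3 - 8410 = -8407)
g(S(-14)) + B = -14 - 8407 = -8421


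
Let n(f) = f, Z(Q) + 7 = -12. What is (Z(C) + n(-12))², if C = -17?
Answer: 961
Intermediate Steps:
Z(Q) = -19 (Z(Q) = -7 - 12 = -19)
(Z(C) + n(-12))² = (-19 - 12)² = (-31)² = 961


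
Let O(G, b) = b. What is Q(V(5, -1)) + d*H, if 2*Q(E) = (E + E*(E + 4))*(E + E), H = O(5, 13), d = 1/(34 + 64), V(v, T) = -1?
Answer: 405/98 ≈ 4.1327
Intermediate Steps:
d = 1/98 ≈ 0.010204
H = 13
Q(E) = E*(E + E*(4 + E)) (Q(E) = ((E + E*(E + 4))*(E + E))/2 = ((E + E*(4 + E))*(2*E))/2 = (2*E*(E + E*(4 + E)))/2 = E*(E + E*(4 + E)))
Q(V(5, -1)) + d*H = (-1)²*(5 - 1) + (1/98)*13 = 1*4 + 13/98 = 4 + 13/98 = 405/98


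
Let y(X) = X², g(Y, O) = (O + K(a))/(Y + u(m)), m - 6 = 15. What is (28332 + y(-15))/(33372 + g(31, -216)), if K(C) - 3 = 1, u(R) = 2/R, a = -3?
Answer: 6215907/7262488 ≈ 0.85589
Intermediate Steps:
m = 21 (m = 6 + 15 = 21)
K(C) = 4 (K(C) = 3 + 1 = 4)
g(Y, O) = (4 + O)/(2/21 + Y) (g(Y, O) = (O + 4)/(Y + 2/21) = (4 + O)/(Y + 2*(1/21)) = (4 + O)/(Y + 2/21) = (4 + O)/(2/21 + Y))
(28332 + y(-15))/(33372 + g(31, -216)) = (28332 + (-15)²)/(33372 + 21*(4 - 216)/(2 + 21*31)) = (28332 + 225)/(33372 + 21*(-212)/(2 + 651)) = 28557/(33372 + 21*(-212)/653) = 28557/(33372 + 21*(1/653)*(-212)) = 28557/(33372 - 4452/653) = 28557/(21787464/653) = 28557*(653/21787464) = 6215907/7262488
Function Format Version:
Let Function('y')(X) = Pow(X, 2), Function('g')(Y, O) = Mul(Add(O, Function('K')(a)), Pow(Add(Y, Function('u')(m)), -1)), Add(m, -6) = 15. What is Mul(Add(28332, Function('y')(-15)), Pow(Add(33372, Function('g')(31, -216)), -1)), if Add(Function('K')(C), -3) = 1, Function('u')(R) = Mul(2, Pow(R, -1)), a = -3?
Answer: Rational(6215907, 7262488) ≈ 0.85589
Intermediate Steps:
m = 21 (m = Add(6, 15) = 21)
Function('K')(C) = 4 (Function('K')(C) = Add(3, 1) = 4)
Function('g')(Y, O) = Mul(Pow(Add(Rational(2, 21), Y), -1), Add(4, O)) (Function('g')(Y, O) = Mul(Add(O, 4), Pow(Add(Y, Mul(2, Pow(21, -1))), -1)) = Mul(Add(4, O), Pow(Add(Y, Mul(2, Rational(1, 21))), -1)) = Mul(Add(4, O), Pow(Add(Y, Rational(2, 21)), -1)) = Mul(Add(4, O), Pow(Add(Rational(2, 21), Y), -1)) = Mul(Pow(Add(Rational(2, 21), Y), -1), Add(4, O)))
Mul(Add(28332, Function('y')(-15)), Pow(Add(33372, Function('g')(31, -216)), -1)) = Mul(Add(28332, Pow(-15, 2)), Pow(Add(33372, Mul(21, Pow(Add(2, Mul(21, 31)), -1), Add(4, -216))), -1)) = Mul(Add(28332, 225), Pow(Add(33372, Mul(21, Pow(Add(2, 651), -1), -212)), -1)) = Mul(28557, Pow(Add(33372, Mul(21, Pow(653, -1), -212)), -1)) = Mul(28557, Pow(Add(33372, Mul(21, Rational(1, 653), -212)), -1)) = Mul(28557, Pow(Add(33372, Rational(-4452, 653)), -1)) = Mul(28557, Pow(Rational(21787464, 653), -1)) = Mul(28557, Rational(653, 21787464)) = Rational(6215907, 7262488)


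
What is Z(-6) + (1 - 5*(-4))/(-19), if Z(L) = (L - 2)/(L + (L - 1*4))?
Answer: -23/38 ≈ -0.60526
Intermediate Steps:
Z(L) = (-2 + L)/(-4 + 2*L) (Z(L) = (-2 + L)/(L + (L - 4)) = (-2 + L)/(L + (-4 + L)) = (-2 + L)/(-4 + 2*L))
Z(-6) + (1 - 5*(-4))/(-19) = 1/2 + (1 - 5*(-4))/(-19) = 1/2 - (1 + 20)/19 = 1/2 - 1/19*21 = 1/2 - 21/19 = -23/38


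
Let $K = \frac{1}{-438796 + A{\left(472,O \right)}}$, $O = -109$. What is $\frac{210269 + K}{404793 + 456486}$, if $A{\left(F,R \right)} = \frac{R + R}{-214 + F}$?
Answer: $\frac{11902233219188}{48752519510247} \approx 0.24414$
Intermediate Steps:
$A{\left(F,R \right)} = \frac{2 R}{-214 + F}$
$K = - \frac{129}{56604793}$ ($K = \frac{1}{-438796 + 2 \left(-109\right) \frac{1}{-214 + 472}} = \frac{1}{-438796 + 2 \left(-109\right) \frac{1}{258}} = \frac{1}{-438796 - \frac{109}{129}} = \frac{1}{- \frac{56604793}{129}} = - \frac{129}{56604793} \approx -2.279 \cdot 10^{-6}$)
$\frac{210269 + K}{404793 + 456486} = \frac{210269 - \frac{129}{56604793}}{404793 + 456486} = \frac{11902233219188}{56604793 \cdot 861279} = \frac{11902233219188}{56604793} \cdot \frac{1}{861279} = \frac{11902233219188}{48752519510247}$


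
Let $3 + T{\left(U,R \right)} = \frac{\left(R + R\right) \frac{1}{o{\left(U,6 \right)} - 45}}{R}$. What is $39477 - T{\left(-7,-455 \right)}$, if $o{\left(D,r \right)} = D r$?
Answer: $\frac{3434762}{87} \approx 39480.0$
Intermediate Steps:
$T{\left(U,R \right)} = -3 + \frac{2}{-45 + 6 U}$ ($T{\left(U,R \right)} = -3 + \frac{\left(R + R\right) \frac{1}{U 6 - 45}}{R} = -3 + \frac{2 R \frac{1}{6 U - 45}}{R} = -3 + \frac{2 R \frac{1}{-45 + 6 U}}{R} = -3 + \frac{2}{-45 + 6 U}$)
$39477 - T{\left(-7,-455 \right)} = 39477 - \frac{137 - -126}{3 \left(-15 + 2 \left(-7\right)\right)} = 39477 - \frac{137 + 126}{3 \left(-15 - 14\right)} = 39477 - \frac{1}{3} \frac{1}{-29} \cdot 263 = 39477 - \frac{1}{3} \left(- \frac{1}{29}\right) 263 = 39477 - - \frac{263}{87} = 39477 + \frac{263}{87} = \frac{3434762}{87}$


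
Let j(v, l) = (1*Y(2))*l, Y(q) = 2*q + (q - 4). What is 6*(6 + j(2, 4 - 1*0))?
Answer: 84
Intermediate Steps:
Y(q) = -4 + 3*q (Y(q) = 2*q + (-4 + q) = -4 + 3*q)
j(v, l) = 2*l (j(v, l) = (1*(-4 + 3*2))*l = (1*(-4 + 6))*l = (1*2)*l = 2*l)
6*(6 + j(2, 4 - 1*0)) = 6*(6 + 2*(4 - 1*0)) = 6*(6 + 2*(4 + 0)) = 6*(6 + 2*4) = 6*(6 + 8) = 6*14 = 84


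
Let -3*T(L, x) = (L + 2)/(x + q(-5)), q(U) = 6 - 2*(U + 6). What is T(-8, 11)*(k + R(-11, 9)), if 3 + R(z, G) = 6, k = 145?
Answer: 296/15 ≈ 19.733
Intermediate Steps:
R(z, G) = 3 (R(z, G) = -3 + 6 = 3)
q(U) = -6 - 2*U (q(U) = 6 - 2*(6 + U) = 6 + (-12 - 2*U) = -6 - 2*U)
T(L, x) = -(2 + L)/(3*(4 + x)) (T(L, x) = -(L + 2)/(3*(x + (-6 - 2*(-5)))) = -(2 + L)/(3*(x + (-6 + 10))) = -(2 + L)/(3*(x + 4)) = -(2 + L)/(3*(4 + x)))
T(-8, 11)*(k + R(-11, 9)) = ((-2 - 1*(-8))/(3*(4 + 11)))*(145 + 3) = ((⅓)*(-2 + 8)/15)*148 = ((⅓)*(1/15)*6)*148 = (2/15)*148 = 296/15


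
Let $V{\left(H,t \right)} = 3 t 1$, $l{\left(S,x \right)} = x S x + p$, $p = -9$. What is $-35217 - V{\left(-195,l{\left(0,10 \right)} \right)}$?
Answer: $-35190$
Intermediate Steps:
$l{\left(S,x \right)} = -9 + S x^{2}$ ($l{\left(S,x \right)} = x S x - 9 = S x x - 9 = S x^{2} - 9 = -9 + S x^{2}$)
$V{\left(H,t \right)} = 3 t$
$-35217 - V{\left(-195,l{\left(0,10 \right)} \right)} = -35217 - 3 \left(-9 + 0 \cdot 10^{2}\right) = -35217 - 3 \left(-9 + 0 \cdot 100\right) = -35217 - 3 \left(-9 + 0\right) = -35217 - 3 \left(-9\right) = -35217 - -27 = -35217 + 27 = -35190$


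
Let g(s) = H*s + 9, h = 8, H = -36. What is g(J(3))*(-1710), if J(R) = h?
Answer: 477090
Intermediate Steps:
J(R) = 8
g(s) = 9 - 36*s (g(s) = -36*s + 9 = 9 - 36*s)
g(J(3))*(-1710) = (9 - 36*8)*(-1710) = (9 - 288)*(-1710) = -279*(-1710) = 477090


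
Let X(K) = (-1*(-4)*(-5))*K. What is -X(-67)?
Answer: -1340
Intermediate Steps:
X(K) = -20*K (X(K) = (4*(-5))*K = -20*K)
-X(-67) = -(-20)*(-67) = -1*1340 = -1340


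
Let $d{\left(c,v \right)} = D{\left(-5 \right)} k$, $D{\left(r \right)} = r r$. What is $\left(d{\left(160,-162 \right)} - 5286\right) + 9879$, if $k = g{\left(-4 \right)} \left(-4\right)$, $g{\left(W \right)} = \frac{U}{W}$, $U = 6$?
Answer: $4743$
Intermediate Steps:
$g{\left(W \right)} = \frac{6}{W}$
$D{\left(r \right)} = r^{2}$
$k = 6$ ($k = \frac{6}{-4} \left(-4\right) = 6 \left(- \frac{1}{4}\right) \left(-4\right) = \left(- \frac{3}{2}\right) \left(-4\right) = 6$)
$d{\left(c,v \right)} = 150$ ($d{\left(c,v \right)} = \left(-5\right)^{2} \cdot 6 = 25 \cdot 6 = 150$)
$\left(d{\left(160,-162 \right)} - 5286\right) + 9879 = \left(150 - 5286\right) + 9879 = -5136 + 9879 = 4743$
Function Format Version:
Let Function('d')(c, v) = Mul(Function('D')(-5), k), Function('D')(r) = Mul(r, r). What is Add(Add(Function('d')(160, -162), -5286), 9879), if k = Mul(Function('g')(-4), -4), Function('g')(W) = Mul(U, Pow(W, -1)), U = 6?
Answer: 4743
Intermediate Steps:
Function('g')(W) = Mul(6, Pow(W, -1))
Function('D')(r) = Pow(r, 2)
k = 6 (k = Mul(Mul(6, Pow(-4, -1)), -4) = Mul(Mul(6, Rational(-1, 4)), -4) = Mul(Rational(-3, 2), -4) = 6)
Function('d')(c, v) = 150 (Function('d')(c, v) = Mul(Pow(-5, 2), 6) = Mul(25, 6) = 150)
Add(Add(Function('d')(160, -162), -5286), 9879) = Add(Add(150, -5286), 9879) = Add(-5136, 9879) = 4743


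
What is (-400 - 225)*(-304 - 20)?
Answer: 202500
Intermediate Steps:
(-400 - 225)*(-304 - 20) = -625*(-324) = 202500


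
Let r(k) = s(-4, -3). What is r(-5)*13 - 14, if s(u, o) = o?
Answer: -53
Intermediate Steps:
r(k) = -3
r(-5)*13 - 14 = -3*13 - 14 = -39 - 14 = -53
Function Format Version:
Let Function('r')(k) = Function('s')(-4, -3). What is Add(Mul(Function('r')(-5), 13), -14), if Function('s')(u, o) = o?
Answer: -53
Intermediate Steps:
Function('r')(k) = -3
Add(Mul(Function('r')(-5), 13), -14) = Add(Mul(-3, 13), -14) = Add(-39, -14) = -53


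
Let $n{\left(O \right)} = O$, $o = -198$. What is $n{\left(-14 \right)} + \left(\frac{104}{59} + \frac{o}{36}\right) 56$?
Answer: $- \frac{13174}{59} \approx -223.29$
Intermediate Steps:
$n{\left(-14 \right)} + \left(\frac{104}{59} + \frac{o}{36}\right) 56 = -14 + \left(\frac{104}{59} - \frac{198}{36}\right) 56 = -14 + \left(104 \cdot \frac{1}{59} - \frac{11}{2}\right) 56 = -14 + \left(\frac{104}{59} - \frac{11}{2}\right) 56 = -14 - \frac{12348}{59} = - \frac{13174}{59}$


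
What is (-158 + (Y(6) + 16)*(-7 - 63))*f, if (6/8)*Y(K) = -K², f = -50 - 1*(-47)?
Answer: -6246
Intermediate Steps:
f = -3 (f = -50 + 47 = -3)
Y(K) = -4*K²/3 (Y(K) = 4*(-K²)/3 = -4*K²/3)
(-158 + (Y(6) + 16)*(-7 - 63))*f = (-158 + (-4/3*6² + 16)*(-7 - 63))*(-3) = (-158 + (-4/3*36 + 16)*(-70))*(-3) = (-158 + (-48 + 16)*(-70))*(-3) = (-158 - 32*(-70))*(-3) = (-158 + 2240)*(-3) = 2082*(-3) = -6246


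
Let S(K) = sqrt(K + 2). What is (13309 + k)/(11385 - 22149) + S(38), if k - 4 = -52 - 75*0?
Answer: -13261/10764 + 2*sqrt(10) ≈ 5.0926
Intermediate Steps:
k = -48 (k = 4 + (-52 - 75*0) = 4 + (-52 + 0) = 4 - 52 = -48)
S(K) = sqrt(2 + K)
(13309 + k)/(11385 - 22149) + S(38) = (13309 - 48)/(11385 - 22149) + sqrt(2 + 38) = 13261/(-10764) + sqrt(40) = 13261*(-1/10764) + 2*sqrt(10) = -13261/10764 + 2*sqrt(10)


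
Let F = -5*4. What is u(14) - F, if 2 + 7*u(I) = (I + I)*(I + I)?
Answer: 922/7 ≈ 131.71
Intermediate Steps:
F = -20
u(I) = -2/7 + 4*I**2/7 (u(I) = -2/7 + ((I + I)*(I + I))/7 = -2/7 + ((2*I)*(2*I))/7 = -2/7 + (4*I**2)/7 = -2/7 + 4*I**2/7)
u(14) - F = (-2/7 + (4/7)*14**2) - 1*(-20) = (-2/7 + (4/7)*196) + 20 = (-2/7 + 112) + 20 = 782/7 + 20 = 922/7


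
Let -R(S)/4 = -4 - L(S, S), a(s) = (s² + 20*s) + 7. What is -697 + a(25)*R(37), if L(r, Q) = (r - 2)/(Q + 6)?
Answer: 907325/43 ≈ 21101.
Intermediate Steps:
L(r, Q) = (-2 + r)/(6 + Q)
a(s) = 7 + s² + 20*s
R(S) = 16 + 4*(-2 + S)/(6 + S) (R(S) = -4*(-4 - (-2 + S)/(6 + S)) = 16 + 4*(-2 + S)/(6 + S))
-697 + a(25)*R(37) = -697 + (7 + 25² + 20*25)*(4*(22 + 5*37)/(6 + 37)) = -697 + (7 + 625 + 500)*(4*(22 + 185)/43) = -697 + 1132*(4*(1/43)*207) = -697 + 1132*(828/43) = -697 + 937296/43 = 907325/43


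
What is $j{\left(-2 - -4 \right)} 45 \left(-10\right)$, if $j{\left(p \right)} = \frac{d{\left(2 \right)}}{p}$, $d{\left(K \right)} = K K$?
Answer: $-900$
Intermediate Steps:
$d{\left(K \right)} = K^{2}$
$j{\left(p \right)} = \frac{4}{p}$ ($j{\left(p \right)} = \frac{2^{2}}{p} = \frac{4}{p}$)
$j{\left(-2 - -4 \right)} 45 \left(-10\right) = \frac{4}{-2 - -4} \cdot 45 \left(-10\right) = \frac{4}{-2 + 4} \cdot 45 \left(-10\right) = \frac{4}{2} \cdot 45 \left(-10\right) = 4 \cdot \frac{1}{2} \cdot 45 \left(-10\right) = 2 \cdot 45 \left(-10\right) = 90 \left(-10\right) = -900$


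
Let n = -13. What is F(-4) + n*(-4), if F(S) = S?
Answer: 48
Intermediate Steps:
F(-4) + n*(-4) = -4 - 13*(-4) = -4 + 52 = 48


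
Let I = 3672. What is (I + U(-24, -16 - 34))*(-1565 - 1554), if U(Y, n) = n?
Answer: -11297018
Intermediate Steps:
(I + U(-24, -16 - 34))*(-1565 - 1554) = (3672 + (-16 - 34))*(-1565 - 1554) = (3672 - 50)*(-3119) = 3622*(-3119) = -11297018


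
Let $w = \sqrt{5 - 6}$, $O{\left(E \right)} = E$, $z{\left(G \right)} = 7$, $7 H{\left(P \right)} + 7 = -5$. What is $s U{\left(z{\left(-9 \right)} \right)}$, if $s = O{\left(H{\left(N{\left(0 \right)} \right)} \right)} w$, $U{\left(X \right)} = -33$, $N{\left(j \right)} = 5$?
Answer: $\frac{396 i}{7} \approx 56.571 i$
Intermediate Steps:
$H{\left(P \right)} = - \frac{12}{7}$ ($H{\left(P \right)} = -1 + \frac{1}{7} \left(-5\right) = -1 - \frac{5}{7} = - \frac{12}{7}$)
$w = i$ ($w = \sqrt{-1} = i \approx 1.0 i$)
$s = - \frac{12 i}{7} \approx - 1.7143 i$
$s U{\left(z{\left(-9 \right)} \right)} = - \frac{12 i}{7} \left(-33\right) = \frac{396 i}{7}$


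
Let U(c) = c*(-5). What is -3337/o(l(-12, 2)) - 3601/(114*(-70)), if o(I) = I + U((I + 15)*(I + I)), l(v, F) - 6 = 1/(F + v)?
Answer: 38810509/12241320 ≈ 3.1705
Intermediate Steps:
l(v, F) = 6 + 1/(F + v)
U(c) = -5*c
o(I) = I - 10*I*(15 + I) (o(I) = I - 5*(I + 15)*(I + I) = I - 5*(15 + I)*2*I = I - 10*I*(15 + I))
-3337/o(l(-12, 2)) - 3601/(114*(-70)) = -3337*(2 - 12)/((-149 - 10*(1 + 6*2 + 6*(-12))/(2 - 12))*(1 + 6*2 + 6*(-12))) - 3601/(114*(-70)) = -3337*(-10/((-149 - 10*(1 + 12 - 72)/(-10))*(1 + 12 - 72))) - 3601/(-7980) = -3337*10/(59*(-149 - (-1)*(-59))) - 3601*(-1/7980) = -3337*10/(59*(-149 - 10*59/10)) + 3601/7980 = -3337*10/(59*(-149 - 59)) + 3601/7980 = -3337/((59/10)*(-208)) + 3601/7980 = -3337/(-6136/5) + 3601/7980 = -3337*(-5/6136) + 3601/7980 = 16685/6136 + 3601/7980 = 38810509/12241320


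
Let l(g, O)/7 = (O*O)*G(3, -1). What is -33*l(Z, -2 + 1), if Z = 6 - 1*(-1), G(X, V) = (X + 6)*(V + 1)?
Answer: 0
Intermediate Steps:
G(X, V) = (1 + V)*(6 + X) (G(X, V) = (6 + X)*(1 + V) = (1 + V)*(6 + X))
Z = 7 (Z = 6 + 1 = 7)
l(g, O) = 0 (l(g, O) = 7*((O*O)*(6 + 3 + 6*(-1) - 1*3)) = 7*(O**2*(6 + 3 - 6 - 3)) = 7*(O**2*0) = 7*0 = 0)
-33*l(Z, -2 + 1) = -33*0 = 0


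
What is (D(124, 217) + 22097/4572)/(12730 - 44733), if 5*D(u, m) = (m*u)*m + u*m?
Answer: -26819206453/731588580 ≈ -36.659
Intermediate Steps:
D(u, m) = m*u/5 + u*m**2/5 (D(u, m) = ((m*u)*m + u*m)/5 = (u*m**2 + m*u)/5 = (m*u + u*m**2)/5 = m*u/5 + u*m**2/5)
(D(124, 217) + 22097/4572)/(12730 - 44733) = ((1/5)*217*124*(1 + 217) + 22097/4572)/(12730 - 44733) = ((1/5)*217*124*218 + 22097*(1/4572))/(-32003) = (5865944/5 + 22097/4572)*(-1/32003) = (26819206453/22860)*(-1/32003) = -26819206453/731588580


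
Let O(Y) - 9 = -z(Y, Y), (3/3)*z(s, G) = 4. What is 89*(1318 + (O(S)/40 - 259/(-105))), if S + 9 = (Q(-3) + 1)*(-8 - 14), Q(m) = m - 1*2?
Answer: 14103919/120 ≈ 1.1753e+5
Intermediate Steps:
z(s, G) = 4
Q(m) = -2 + m (Q(m) = m - 2 = -2 + m)
S = 79 (S = -9 + ((-2 - 3) + 1)*(-8 - 14) = -9 + (-5 + 1)*(-22) = -9 - 4*(-22) = -9 + 88 = 79)
O(Y) = 5 (O(Y) = 9 - 1*4 = 9 - 4 = 5)
89*(1318 + (O(S)/40 - 259/(-105))) = 89*(1318 + (5/40 - 259/(-105))) = 89*(1318 + (5*(1/40) - 259*(-1/105))) = 89*(1318 + (⅛ + 37/15)) = 89*(1318 + 311/120) = 89*(158471/120) = 14103919/120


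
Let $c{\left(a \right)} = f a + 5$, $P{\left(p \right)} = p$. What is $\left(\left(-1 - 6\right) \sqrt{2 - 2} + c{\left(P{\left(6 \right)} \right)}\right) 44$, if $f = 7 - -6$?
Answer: $3652$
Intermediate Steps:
$f = 13$ ($f = 7 + 6 = 13$)
$c{\left(a \right)} = 5 + 13 a$ ($c{\left(a \right)} = 13 a + 5 = 5 + 13 a$)
$\left(\left(-1 - 6\right) \sqrt{2 - 2} + c{\left(P{\left(6 \right)} \right)}\right) 44 = \left(\left(-1 - 6\right) \sqrt{2 - 2} + \left(5 + 13 \cdot 6\right)\right) 44 = \left(- 7 \sqrt{0} + \left(5 + 78\right)\right) 44 = \left(\left(-7\right) 0 + 83\right) 44 = \left(0 + 83\right) 44 = 83 \cdot 44 = 3652$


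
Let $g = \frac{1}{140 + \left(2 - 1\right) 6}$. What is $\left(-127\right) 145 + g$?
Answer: $- \frac{2688589}{146} \approx -18415.0$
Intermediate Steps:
$g = \frac{1}{146}$ ($g = \frac{1}{140 + 1 \cdot 6} = \frac{1}{140 + 6} = \frac{1}{146} \approx 0.0068493$)
$\left(-127\right) 145 + g = \left(-127\right) 145 + \frac{1}{146} = -18415 + \frac{1}{146} = - \frac{2688589}{146}$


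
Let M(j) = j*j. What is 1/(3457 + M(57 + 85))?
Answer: 1/23621 ≈ 4.2335e-5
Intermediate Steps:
M(j) = j²
1/(3457 + M(57 + 85)) = 1/(3457 + (57 + 85)²) = 1/(3457 + 142²) = 1/(3457 + 20164) = 1/23621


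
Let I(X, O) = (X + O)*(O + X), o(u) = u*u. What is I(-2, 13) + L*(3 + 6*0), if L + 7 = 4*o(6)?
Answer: 532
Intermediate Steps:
o(u) = u²
I(X, O) = (O + X)² (I(X, O) = (O + X)*(O + X) = (O + X)²)
L = 137 (L = -7 + 4*6² = -7 + 4*36 = -7 + 144 = 137)
I(-2, 13) + L*(3 + 6*0) = (13 - 2)² + 137*(3 + 6*0) = 11² + 137*(3 + 0) = 121 + 137*3 = 121 + 411 = 532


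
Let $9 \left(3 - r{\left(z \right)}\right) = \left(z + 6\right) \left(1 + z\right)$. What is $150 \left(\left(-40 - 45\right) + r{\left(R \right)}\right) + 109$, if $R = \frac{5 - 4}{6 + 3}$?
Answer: $- \frac{2989913}{243} \approx -12304.0$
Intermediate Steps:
$R = \frac{1}{9}$ ($R = 1 \cdot \frac{1}{9} = \frac{1}{9} \approx 0.11111$)
$r{\left(z \right)} = 3 - \frac{\left(1 + z\right) \left(6 + z\right)}{9}$ ($r{\left(z \right)} = 3 - \frac{\left(z + 6\right) \left(1 + z\right)}{9} = 3 - \frac{\left(6 + z\right) \left(1 + z\right)}{9} = 3 - \frac{\left(1 + z\right) \left(6 + z\right)}{9}$)
$150 \left(\left(-40 - 45\right) + r{\left(R \right)}\right) + 109 = 150 \left(\left(-40 - 45\right) - \left(- \frac{182}{81} + \frac{1}{729}\right)\right) + 109 = 150 \left(-85 - - \frac{1637}{729}\right) + 109 = 150 \left(-85 + \frac{1637}{729}\right) + 109 = 150 \left(- \frac{60328}{729}\right) + 109 = - \frac{3016400}{243} + 109 = - \frac{2989913}{243}$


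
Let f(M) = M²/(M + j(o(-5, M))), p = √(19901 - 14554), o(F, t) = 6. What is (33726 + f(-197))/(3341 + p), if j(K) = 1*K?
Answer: 21391945237/2130974394 - 6402857*√5347/2130974394 ≈ 9.8189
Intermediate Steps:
p = √5347 ≈ 73.123
j(K) = K
f(M) = M²/(6 + M) (f(M) = M²/(M + 6) = M²/(6 + M))
(33726 + f(-197))/(3341 + p) = (33726 + (-197)²/(6 - 197))/(3341 + √5347) = (33726 + 38809/(-191))/(3341 + √5347) = (33726 + 38809*(-1/191))/(3341 + √5347) = (33726 - 38809/191)/(3341 + √5347) = 6402857/(191*(3341 + √5347))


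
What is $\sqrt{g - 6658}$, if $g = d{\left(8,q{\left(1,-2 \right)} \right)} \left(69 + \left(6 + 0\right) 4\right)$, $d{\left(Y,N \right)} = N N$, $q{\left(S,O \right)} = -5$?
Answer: $i \sqrt{4333} \approx 65.826 i$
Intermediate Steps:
$d{\left(Y,N \right)} = N^{2}$
$g = 2325$ ($g = \left(-5\right)^{2} \left(69 + \left(6 + 0\right) 4\right) = 25 \left(69 + 6 \cdot 4\right) = 25 \left(69 + 24\right) = 25 \cdot 93 = 2325$)
$\sqrt{g - 6658} = \sqrt{2325 - 6658} = \sqrt{-4333} = i \sqrt{4333}$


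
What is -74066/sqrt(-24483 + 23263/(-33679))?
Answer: 37033*I*sqrt(6942809825845)/206146555 ≈ 473.35*I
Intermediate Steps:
-74066/sqrt(-24483 + 23263/(-33679)) = -74066/sqrt(-24483 + 23263*(-1/33679)) = -74066/sqrt(-24483 - 23263/33679) = -74066*(-I*sqrt(6942809825845)/412293110) = -(-37033)*I*sqrt(6942809825845)/206146555 = 37033*I*sqrt(6942809825845)/206146555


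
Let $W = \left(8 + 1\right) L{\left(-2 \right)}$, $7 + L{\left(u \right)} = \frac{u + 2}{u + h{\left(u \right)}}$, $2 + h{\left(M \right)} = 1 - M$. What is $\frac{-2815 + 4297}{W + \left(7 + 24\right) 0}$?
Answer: $- \frac{494}{21} \approx -23.524$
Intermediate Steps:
$h{\left(M \right)} = -1 - M$ ($h{\left(M \right)} = -2 - \left(-1 + M\right) = -1 - M$)
$L{\left(u \right)} = -9 - u$ ($L{\left(u \right)} = -7 + \frac{u + 2}{u - \left(1 + u\right)} = -7 + \frac{2 + u}{-1} = -7 + \left(2 + u\right) \left(-1\right) = -7 - \left(2 + u\right) = -9 - u$)
$W = -63$ ($W = \left(8 + 1\right) \left(-9 - -2\right) = 9 \left(-9 + 2\right) = 9 \left(-7\right) = -63$)
$\frac{-2815 + 4297}{W + \left(7 + 24\right) 0} = \frac{-2815 + 4297}{-63 + \left(7 + 24\right) 0} = \frac{1482}{-63 + 31 \cdot 0} = \frac{1482}{-63 + 0} = \frac{1482}{-63} = 1482 \left(- \frac{1}{63}\right) = - \frac{494}{21}$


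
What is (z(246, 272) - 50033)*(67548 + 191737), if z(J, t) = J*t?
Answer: 4376471515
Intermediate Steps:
(z(246, 272) - 50033)*(67548 + 191737) = (246*272 - 50033)*(67548 + 191737) = (66912 - 50033)*259285 = 16879*259285 = 4376471515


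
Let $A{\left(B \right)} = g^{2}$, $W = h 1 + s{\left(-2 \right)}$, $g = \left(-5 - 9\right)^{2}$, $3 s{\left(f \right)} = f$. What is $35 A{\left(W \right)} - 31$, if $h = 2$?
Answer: $1344529$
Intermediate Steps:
$s{\left(f \right)} = \frac{f}{3}$
$g = 196$ ($g = \left(-5 - 9\right)^{2} = \left(-14\right)^{2} = 196$)
$W = \frac{4}{3}$ ($W = 2 \cdot 1 + \frac{1}{3} \left(-2\right) = 2 - \frac{2}{3} = \frac{4}{3} \approx 1.3333$)
$A{\left(B \right)} = 38416$ ($A{\left(B \right)} = 196^{2} = 38416$)
$35 A{\left(W \right)} - 31 = 35 \cdot 38416 - 31 = 1344560 - 31 = 1344529$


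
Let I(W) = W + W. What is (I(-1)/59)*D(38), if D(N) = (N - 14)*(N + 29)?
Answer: -3216/59 ≈ -54.508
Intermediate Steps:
I(W) = 2*W
D(N) = (-14 + N)*(29 + N)
(I(-1)/59)*D(38) = ((2*(-1))/59)*(-406 + 38² + 15*38) = (-2*1/59)*(-406 + 1444 + 570) = -2/59*1608 = -3216/59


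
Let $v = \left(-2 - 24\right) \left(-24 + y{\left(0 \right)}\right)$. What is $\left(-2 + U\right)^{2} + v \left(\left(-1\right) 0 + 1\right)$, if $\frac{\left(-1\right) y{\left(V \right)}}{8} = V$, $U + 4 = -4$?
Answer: $724$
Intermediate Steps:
$U = -8$ ($U = -4 - 4 = -8$)
$y{\left(V \right)} = - 8 V$
$v = 624$ ($v = \left(-2 - 24\right) \left(-24 - 0\right) = - 26 \left(-24 + 0\right) = \left(-26\right) \left(-24\right) = 624$)
$\left(-2 + U\right)^{2} + v \left(\left(-1\right) 0 + 1\right) = \left(-2 - 8\right)^{2} + 624 \left(\left(-1\right) 0 + 1\right) = \left(-10\right)^{2} + 624 \left(0 + 1\right) = 100 + 624 \cdot 1 = 100 + 624 = 724$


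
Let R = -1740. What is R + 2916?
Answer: 1176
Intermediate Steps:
R + 2916 = -1740 + 2916 = 1176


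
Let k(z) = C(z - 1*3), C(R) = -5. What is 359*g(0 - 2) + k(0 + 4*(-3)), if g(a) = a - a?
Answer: -5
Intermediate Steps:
g(a) = 0
k(z) = -5
359*g(0 - 2) + k(0 + 4*(-3)) = 359*0 - 5 = 0 - 5 = -5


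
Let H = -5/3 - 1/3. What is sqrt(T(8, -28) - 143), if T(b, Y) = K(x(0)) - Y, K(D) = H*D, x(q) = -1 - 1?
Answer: I*sqrt(111) ≈ 10.536*I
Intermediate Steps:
x(q) = -2
H = -2 (H = -5*1/3 - 1*1/3 = -5/3 - 1/3 = -2)
K(D) = -2*D
T(b, Y) = 4 - Y (T(b, Y) = -2*(-2) - Y = 4 - Y)
sqrt(T(8, -28) - 143) = sqrt((4 - 1*(-28)) - 143) = sqrt((4 + 28) - 143) = sqrt(32 - 143) = sqrt(-111) = I*sqrt(111)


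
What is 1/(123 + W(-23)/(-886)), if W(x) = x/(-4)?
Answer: 3544/435889 ≈ 0.0081305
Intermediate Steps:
W(x) = -x/4 (W(x) = x*(-¼) = -x/4)
1/(123 + W(-23)/(-886)) = 1/(123 - ¼*(-23)/(-886)) = 1/(123 + (23/4)*(-1/886)) = 1/(123 - 23/3544) = 1/(435889/3544) = 3544/435889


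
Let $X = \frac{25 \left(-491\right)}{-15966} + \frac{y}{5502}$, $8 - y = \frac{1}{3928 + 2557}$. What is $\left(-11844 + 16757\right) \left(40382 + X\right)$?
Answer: $\frac{9418642609735738721}{47472865335} \approx 1.984 \cdot 10^{8}$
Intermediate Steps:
$y = \frac{51879}{6485}$ ($y = 8 - \frac{1}{3928 + 2557} = 8 - \frac{1}{6485} = \frac{51879}{6485} \approx 7.9998$)
$X = \frac{36567172447}{47472865335}$ ($X = \frac{25 \left(-491\right)}{-15966} + \frac{51879}{6485 \cdot 5502} = \left(-12275\right) \left(- \frac{1}{15966}\right) + \frac{51879}{6485} \cdot \frac{1}{5502} = \frac{12275}{15966} + \frac{17293}{11893490} = \frac{36567172447}{47472865335} \approx 0.77028$)
$\left(-11844 + 16757\right) \left(40382 + X\right) = \left(-11844 + 16757\right) \left(40382 + \frac{36567172447}{47472865335}\right) = 4913 \cdot \frac{1917085815130417}{47472865335} = \frac{9418642609735738721}{47472865335}$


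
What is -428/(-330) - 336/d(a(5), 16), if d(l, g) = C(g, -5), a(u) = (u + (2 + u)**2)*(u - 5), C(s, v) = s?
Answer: -3251/165 ≈ -19.703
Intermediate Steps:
a(u) = (-5 + u)*(u + (2 + u)**2) (a(u) = (u + (2 + u)**2)*(-5 + u) = (-5 + u)*(u + (2 + u)**2))
d(l, g) = g
-428/(-330) - 336/d(a(5), 16) = -428/(-330) - 336/16 = -428*(-1/330) - 336*1/16 = 214/165 - 21 = -3251/165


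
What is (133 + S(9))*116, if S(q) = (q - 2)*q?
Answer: 22736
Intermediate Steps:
S(q) = q*(-2 + q) (S(q) = (-2 + q)*q = q*(-2 + q))
(133 + S(9))*116 = (133 + 9*(-2 + 9))*116 = (133 + 9*7)*116 = (133 + 63)*116 = 196*116 = 22736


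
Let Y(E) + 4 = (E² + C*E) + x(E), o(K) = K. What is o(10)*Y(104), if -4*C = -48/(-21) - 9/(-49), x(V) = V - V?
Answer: 5266420/49 ≈ 1.0748e+5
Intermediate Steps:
x(V) = 0
C = -121/196 (C = -(-48/(-21) - 9/(-49))/4 = -(-48*(-1/21) - 9*(-1/49))/4 = -(16/7 + 9/49)/4 = -¼*121/49 = -121/196 ≈ -0.61735)
Y(E) = -4 + E² - 121*E/196 (Y(E) = -4 + ((E² - 121*E/196) + 0) = -4 + (E² - 121*E/196) = -4 + E² - 121*E/196)
o(10)*Y(104) = 10*(-4 + 104² - 121/196*104) = 10*(-4 + 10816 - 3146/49) = 10*(526642/49) = 5266420/49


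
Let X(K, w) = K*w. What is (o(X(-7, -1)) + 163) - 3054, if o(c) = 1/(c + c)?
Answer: -40473/14 ≈ -2890.9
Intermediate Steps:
o(c) = 1/(2*c)
(o(X(-7, -1)) + 163) - 3054 = (1/(2*((-7*(-1)))) + 163) - 3054 = ((1/2)/7 + 163) - 3054 = ((1/2)*(1/7) + 163) - 3054 = (1/14 + 163) - 3054 = 2283/14 - 3054 = -40473/14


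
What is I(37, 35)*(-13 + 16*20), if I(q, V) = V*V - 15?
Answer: 371470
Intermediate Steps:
I(q, V) = -15 + V² (I(q, V) = V² - 15 = -15 + V²)
I(37, 35)*(-13 + 16*20) = (-15 + 35²)*(-13 + 16*20) = (-15 + 1225)*(-13 + 320) = 1210*307 = 371470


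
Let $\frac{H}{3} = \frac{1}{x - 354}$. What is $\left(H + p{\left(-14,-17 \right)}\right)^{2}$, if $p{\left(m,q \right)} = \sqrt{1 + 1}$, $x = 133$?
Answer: $\frac{97691}{48841} - \frac{6 \sqrt{2}}{221} \approx 1.9618$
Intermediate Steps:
$p{\left(m,q \right)} = \sqrt{2}$
$H = - \frac{3}{221}$ ($H = \frac{3}{133 - 354} = \frac{3}{-221} = 3 \left(- \frac{1}{221}\right) = - \frac{3}{221} \approx -0.013575$)
$\left(H + p{\left(-14,-17 \right)}\right)^{2} = \left(- \frac{3}{221} + \sqrt{2}\right)^{2}$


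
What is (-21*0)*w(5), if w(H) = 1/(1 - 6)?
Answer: 0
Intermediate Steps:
w(H) = -1/5 (w(H) = 1/(-5) = -1/5)
(-21*0)*w(5) = -21*0*(-1/5) = 0*(-1/5) = 0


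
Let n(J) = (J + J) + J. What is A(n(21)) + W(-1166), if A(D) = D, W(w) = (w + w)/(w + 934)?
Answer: 4237/58 ≈ 73.052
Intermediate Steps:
W(w) = 2*w/(934 + w) (W(w) = (2*w)/(934 + w) = 2*w/(934 + w))
n(J) = 3*J (n(J) = 2*J + J = 3*J)
A(n(21)) + W(-1166) = 3*21 + 2*(-1166)/(934 - 1166) = 63 + 2*(-1166)/(-232) = 63 + 2*(-1166)*(-1/232) = 63 + 583/58 = 4237/58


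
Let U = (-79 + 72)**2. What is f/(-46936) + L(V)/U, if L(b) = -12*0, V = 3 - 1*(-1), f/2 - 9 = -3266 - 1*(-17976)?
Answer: -14719/23468 ≈ -0.62719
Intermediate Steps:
f = 29438 (f = 18 + 2*(-3266 - 1*(-17976)) = 18 + 2*(-3266 + 17976) = 18 + 2*14710 = 18 + 29420 = 29438)
U = 49 (U = (-7)**2 = 49)
V = 4 (V = 3 + 1 = 4)
L(b) = 0
f/(-46936) + L(V)/U = 29438/(-46936) + 0/49 = 29438*(-1/46936) + 0*(1/49) = -14719/23468 + 0 = -14719/23468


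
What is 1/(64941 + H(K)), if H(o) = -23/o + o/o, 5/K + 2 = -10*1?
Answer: 5/324986 ≈ 1.5385e-5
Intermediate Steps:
K = -5/12 (K = 5/(-2 - 10*1) = 5/(-2 - 10) = 5/(-12) = 5*(-1/12) = -5/12 ≈ -0.41667)
H(o) = 1 - 23/o (H(o) = -23/o + 1 = 1 - 23/o)
1/(64941 + H(K)) = 1/(64941 + (-23 - 5/12)/(-5/12)) = 1/(64941 - 12/5*(-281/12)) = 1/(64941 + 281/5) = 1/(324986/5) = 5/324986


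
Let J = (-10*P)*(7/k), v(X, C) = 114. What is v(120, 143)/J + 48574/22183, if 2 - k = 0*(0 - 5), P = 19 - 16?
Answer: 122448/110915 ≈ 1.1040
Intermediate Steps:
P = 3
k = 2 (k = 2 - 0*(0 - 5) = 2 - 0*(-5) = 2 - 1*0 = 2 + 0 = 2)
J = -105 (J = (-10*3)*(7/2) = -210/2 = -30*7/2 = -105)
v(120, 143)/J + 48574/22183 = 114/(-105) + 48574/22183 = 114*(-1/105) + 48574*(1/22183) = -38/35 + 48574/22183 = 122448/110915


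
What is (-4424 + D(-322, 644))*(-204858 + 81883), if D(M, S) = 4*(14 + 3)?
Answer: 535679100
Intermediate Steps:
D(M, S) = 68 (D(M, S) = 4*17 = 68)
(-4424 + D(-322, 644))*(-204858 + 81883) = (-4424 + 68)*(-204858 + 81883) = -4356*(-122975) = 535679100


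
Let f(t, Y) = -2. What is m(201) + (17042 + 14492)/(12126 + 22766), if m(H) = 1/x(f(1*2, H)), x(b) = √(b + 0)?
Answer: 15767/17446 - I*√2/2 ≈ 0.90376 - 0.70711*I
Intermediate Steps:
x(b) = √b
m(H) = -I*√2/2 (m(H) = 1/(√(-2)) = 1/(I*√2) = -I*√2/2)
m(201) + (17042 + 14492)/(12126 + 22766) = -I*√2/2 + (17042 + 14492)/(12126 + 22766) = -I*√2/2 + 31534/34892 = -I*√2/2 + 31534*(1/34892) = -I*√2/2 + 15767/17446 = 15767/17446 - I*√2/2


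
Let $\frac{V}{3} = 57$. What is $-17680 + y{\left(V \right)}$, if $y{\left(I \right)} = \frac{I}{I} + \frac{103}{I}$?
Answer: $- \frac{3023006}{171} \approx -17678.0$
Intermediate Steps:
$V = 171$ ($V = 3 \cdot 57 = 171$)
$y{\left(I \right)} = 1 + \frac{103}{I}$
$-17680 + y{\left(V \right)} = -17680 + \frac{103 + 171}{171} = -17680 + \frac{1}{171} \cdot 274 = -17680 + \frac{274}{171} = - \frac{3023006}{171}$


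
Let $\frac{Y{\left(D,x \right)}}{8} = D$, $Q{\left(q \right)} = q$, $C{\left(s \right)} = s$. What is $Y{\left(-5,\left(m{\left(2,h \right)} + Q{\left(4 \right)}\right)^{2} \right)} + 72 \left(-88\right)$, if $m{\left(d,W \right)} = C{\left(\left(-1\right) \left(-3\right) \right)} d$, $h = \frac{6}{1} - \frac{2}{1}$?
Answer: $-6376$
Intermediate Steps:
$h = 4$ ($h = 6 \cdot 1 - 2 = 6 - 2 = 4$)
$m{\left(d,W \right)} = 3 d$ ($m{\left(d,W \right)} = \left(-1\right) \left(-3\right) d = 3 d$)
$Y{\left(D,x \right)} = 8 D$
$Y{\left(-5,\left(m{\left(2,h \right)} + Q{\left(4 \right)}\right)^{2} \right)} + 72 \left(-88\right) = 8 \left(-5\right) + 72 \left(-88\right) = -40 - 6336 = -6376$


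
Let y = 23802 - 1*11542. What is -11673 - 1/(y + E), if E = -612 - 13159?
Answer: -17637902/1511 ≈ -11673.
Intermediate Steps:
y = 12260 (y = 23802 - 11542 = 12260)
E = -13771
-11673 - 1/(y + E) = -11673 - 1/(12260 - 13771) = -11673 - 1/(-1511) = -11673 - 1*(-1/1511) = -11673 + 1/1511 = -17637902/1511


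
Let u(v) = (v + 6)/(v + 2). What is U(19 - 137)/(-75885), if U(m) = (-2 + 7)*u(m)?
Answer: -28/440133 ≈ -6.3617e-5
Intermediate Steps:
u(v) = (6 + v)/(2 + v)
U(m) = 5*(6 + m)/(2 + m) (U(m) = (-2 + 7)*((6 + m)/(2 + m)) = 5*((6 + m)/(2 + m)) = 5*(6 + m)/(2 + m))
U(19 - 137)/(-75885) = (5*(6 + (19 - 137))/(2 + (19 - 137)))/(-75885) = (5*(6 - 118)/(2 - 118))*(-1/75885) = (5*(-112)/(-116))*(-1/75885) = (5*(-1/116)*(-112))*(-1/75885) = (140/29)*(-1/75885) = -28/440133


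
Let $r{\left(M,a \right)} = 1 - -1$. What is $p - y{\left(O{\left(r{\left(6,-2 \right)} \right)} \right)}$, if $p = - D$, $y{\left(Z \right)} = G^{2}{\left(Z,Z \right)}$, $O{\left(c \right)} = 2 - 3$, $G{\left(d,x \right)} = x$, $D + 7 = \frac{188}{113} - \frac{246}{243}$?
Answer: $\frac{48956}{9153} \approx 5.3486$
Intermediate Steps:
$r{\left(M,a \right)} = 2$ ($r{\left(M,a \right)} = 1 + 1 = 2$)
$D = - \frac{58109}{9153}$ ($D = -7 + \left(\frac{188}{113} - \frac{246}{243}\right) = -7 + \left(188 \cdot \frac{1}{113} - \frac{82}{81}\right) = -7 + \left(\frac{188}{113} - \frac{82}{81}\right) = -7 + \frac{5962}{9153} = - \frac{58109}{9153} \approx -6.3486$)
$O{\left(c \right)} = -1$
$y{\left(Z \right)} = Z^{2}$
$p = \frac{58109}{9153}$ ($p = \left(-1\right) \left(- \frac{58109}{9153}\right) = \frac{58109}{9153} \approx 6.3486$)
$p - y{\left(O{\left(r{\left(6,-2 \right)} \right)} \right)} = \frac{58109}{9153} - \left(-1\right)^{2} = \frac{58109}{9153} - 1 = \frac{48956}{9153}$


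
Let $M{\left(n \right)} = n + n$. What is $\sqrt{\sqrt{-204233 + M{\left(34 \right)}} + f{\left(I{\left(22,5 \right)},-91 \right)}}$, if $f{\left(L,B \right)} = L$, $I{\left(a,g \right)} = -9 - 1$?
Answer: $\sqrt{-10 + 3 i \sqrt{22685}} \approx 14.865 + 15.198 i$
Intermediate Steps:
$I{\left(a,g \right)} = -10$
$M{\left(n \right)} = 2 n$
$\sqrt{\sqrt{-204233 + M{\left(34 \right)}} + f{\left(I{\left(22,5 \right)},-91 \right)}} = \sqrt{\sqrt{-204233 + 2 \cdot 34} - 10} = \sqrt{\sqrt{-204233 + 68} - 10} = \sqrt{\sqrt{-204165} - 10} = \sqrt{3 i \sqrt{22685} - 10} = \sqrt{-10 + 3 i \sqrt{22685}}$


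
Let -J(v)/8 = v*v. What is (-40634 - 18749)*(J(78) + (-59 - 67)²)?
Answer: 1947524868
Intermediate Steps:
J(v) = -8*v² (J(v) = -8*v*v = -8*v²)
(-40634 - 18749)*(J(78) + (-59 - 67)²) = (-40634 - 18749)*(-8*78² + (-59 - 67)²) = -59383*(-8*6084 + (-126)²) = -59383*(-48672 + 15876) = -59383*(-32796) = 1947524868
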